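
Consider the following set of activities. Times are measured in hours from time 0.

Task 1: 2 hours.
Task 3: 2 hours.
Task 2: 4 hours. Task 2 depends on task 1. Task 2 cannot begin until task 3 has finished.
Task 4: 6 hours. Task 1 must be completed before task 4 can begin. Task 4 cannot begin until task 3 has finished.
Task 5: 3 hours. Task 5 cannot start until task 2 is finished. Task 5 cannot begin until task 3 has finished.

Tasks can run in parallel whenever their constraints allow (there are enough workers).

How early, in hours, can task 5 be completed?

Nothing blocks task 3, so it runs from hour 0 to hour 2.
Nothing blocks task 1, so it runs from hour 0 to hour 2.
Task 2 cannot start until task 1 (finishes hour 2); task 3 (finishes hour 2). The controlling bound is hour 2, so task 2 finishes at 2 + 4 = hour 6.
Task 5 has to wait for task 2 (finishes hour 6); task 3 (finishes hour 2). The latest of these is hour 6, so task 5 runs hour 6 to 6 + 3 = hour 9.

9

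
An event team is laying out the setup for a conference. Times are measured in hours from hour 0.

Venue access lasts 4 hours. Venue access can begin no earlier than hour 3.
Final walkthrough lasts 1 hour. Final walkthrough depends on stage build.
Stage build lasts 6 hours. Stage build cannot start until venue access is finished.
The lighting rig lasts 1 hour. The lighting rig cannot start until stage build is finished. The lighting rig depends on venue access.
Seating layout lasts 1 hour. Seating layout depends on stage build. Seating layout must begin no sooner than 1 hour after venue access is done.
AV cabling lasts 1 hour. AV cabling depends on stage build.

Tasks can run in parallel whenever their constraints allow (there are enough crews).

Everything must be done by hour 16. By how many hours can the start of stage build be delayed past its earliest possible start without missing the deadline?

Venue access waits on its own release at hour 3, so it starts at hour 3 and finishes at 3 + 4 = hour 7.
Stage build waits on venue access (finishes hour 7), so it starts at hour 7 and finishes at 7 + 6 = hour 13.

Working backward from the deadline:
Nothing follows the lighting rig; the deadline of hour 16 is its only limit. It must start by 16 − 1 = hour 15.
Nothing follows AV cabling; the deadline of hour 16 is its only limit. It must start by 16 − 1 = hour 15.
Nothing follows seating layout; the deadline of hour 16 is its only limit. It must start by 16 − 1 = hour 15.
To finish by hour 16, final walkthrough (duration 1) must start no later than hour 15.
Stage build must finish in time for the lighting rig (must start by hour 15); AV cabling (must start by hour 15); seating layout (must start by hour 15); final walkthrough (must start by hour 15). The tightest is hour 15, so stage build must start by 15 − 6 = hour 9.
So stage build can start as early as hour 7 and as late as hour 9, giving 9 − 7 = 2 hours of slack.

2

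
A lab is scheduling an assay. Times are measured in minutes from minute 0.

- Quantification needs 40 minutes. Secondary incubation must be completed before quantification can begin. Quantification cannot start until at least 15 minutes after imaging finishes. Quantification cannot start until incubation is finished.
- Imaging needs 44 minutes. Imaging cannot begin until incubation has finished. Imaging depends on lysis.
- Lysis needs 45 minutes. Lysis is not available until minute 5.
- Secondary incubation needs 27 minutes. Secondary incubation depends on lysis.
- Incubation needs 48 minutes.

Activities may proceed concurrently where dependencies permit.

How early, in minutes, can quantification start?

Incubation has no prerequisites, so it starts at minute 0 and finishes at minute 48.
Lysis waits on its own release at minute 5, so it starts at minute 5 and finishes at 5 + 45 = minute 50.
For imaging: incubation (finishes minute 48); lysis (finishes minute 50). Taking the maximum gives a start of minute 50, and it finishes at 50 + 44 = minute 94.
After lysis (finishes minute 50), secondary incubation can start at minute 50 and finishes at minute 77.
Quantification waits on secondary incubation (finishes minute 77); imaging (finishes minute 94, plus 15-minute gap → minute 109); incubation (finishes minute 48). The latest of these is minute 109, which is the earliest quantification can start.

109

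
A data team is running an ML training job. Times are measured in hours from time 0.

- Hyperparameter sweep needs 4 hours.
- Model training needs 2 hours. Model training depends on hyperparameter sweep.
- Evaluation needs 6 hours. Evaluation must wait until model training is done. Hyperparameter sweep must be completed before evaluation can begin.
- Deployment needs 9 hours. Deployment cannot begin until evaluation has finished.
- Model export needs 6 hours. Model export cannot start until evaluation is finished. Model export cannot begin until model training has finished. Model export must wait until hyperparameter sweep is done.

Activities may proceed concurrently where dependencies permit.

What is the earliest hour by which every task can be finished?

21

Hyperparameter sweep can start immediately at hour 0; it finishes at hour 4.
After hyperparameter sweep (finishes hour 4), model training can start at hour 4 and finishes at hour 6.
Evaluation has to wait for model training (finishes hour 6); hyperparameter sweep (finishes hour 4). The latest of these is hour 6, so evaluation runs hour 6 to 6 + 6 = hour 12.
After evaluation (finishes hour 12), deployment can start at hour 12 and finishes at hour 21.
Model export cannot start until evaluation (finishes hour 12); model training (finishes hour 6); hyperparameter sweep (finishes hour 4). The controlling bound is hour 12, so model export finishes at 12 + 6 = hour 18.
All tasks are finished once the last one completes. Finish times: Hyperparameter sweep at 4, Model training at 6, Evaluation at 12, Model export at 18, Deployment at 21. The latest is hour 21.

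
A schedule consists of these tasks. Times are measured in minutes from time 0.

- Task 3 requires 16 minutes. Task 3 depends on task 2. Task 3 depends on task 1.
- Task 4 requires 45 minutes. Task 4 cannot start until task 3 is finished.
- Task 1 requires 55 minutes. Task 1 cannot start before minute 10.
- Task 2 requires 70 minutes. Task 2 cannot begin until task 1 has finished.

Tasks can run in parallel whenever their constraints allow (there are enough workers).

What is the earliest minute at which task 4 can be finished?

Task 1 cannot begin until its own release at minute 10. It runs from minute 10 to 10 + 55 = minute 65.
After task 1 (finishes minute 65), task 2 can start at minute 65 and finishes at minute 135.
Task 3 cannot start until task 2 (finishes minute 135); task 1 (finishes minute 65). The controlling bound is minute 135, so task 3 finishes at 135 + 16 = minute 151.
After task 3 (finishes minute 151), task 4 can start at minute 151 and finishes at minute 196.

196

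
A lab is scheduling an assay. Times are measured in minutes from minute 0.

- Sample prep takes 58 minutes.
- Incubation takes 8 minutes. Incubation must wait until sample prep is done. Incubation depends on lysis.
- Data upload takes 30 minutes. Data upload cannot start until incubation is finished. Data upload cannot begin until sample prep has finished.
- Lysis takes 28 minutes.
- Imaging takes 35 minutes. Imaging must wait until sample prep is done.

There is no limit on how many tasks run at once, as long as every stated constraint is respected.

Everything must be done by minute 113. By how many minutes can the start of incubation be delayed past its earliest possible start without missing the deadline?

Nothing blocks lysis, so it runs from minute 0 to minute 28.
Sample prep has no prerequisites, so it starts at minute 0 and finishes at minute 58.
For incubation: sample prep (finishes minute 58); lysis (finishes minute 28). Taking the maximum gives a start of minute 58, and it finishes at 58 + 8 = minute 66.

Working backward from the deadline:
Data upload must finish by minute 113; it takes 30 minutes, so it must start by 113 − 30 = minute 83.
Incubation must finish before data upload (must start by minute 83). With an 8-minute duration, incubation must start by 83 − 8 = minute 75.
So incubation can start as early as minute 58 and as late as minute 75, giving 75 − 58 = 17 minutes of slack.

17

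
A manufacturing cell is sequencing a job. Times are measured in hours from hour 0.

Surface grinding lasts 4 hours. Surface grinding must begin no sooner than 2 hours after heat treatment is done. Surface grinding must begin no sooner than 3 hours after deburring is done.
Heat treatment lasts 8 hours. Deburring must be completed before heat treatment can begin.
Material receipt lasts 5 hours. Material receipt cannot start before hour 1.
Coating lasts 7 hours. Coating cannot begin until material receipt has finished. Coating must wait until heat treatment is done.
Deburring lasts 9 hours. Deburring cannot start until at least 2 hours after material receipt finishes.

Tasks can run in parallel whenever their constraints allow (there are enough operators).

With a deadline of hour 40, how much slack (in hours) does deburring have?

After its own release at hour 1, material receipt can start at hour 1 and finishes at hour 6.
Deburring cannot begin until material receipt (finishes hour 6, plus 2-hour gap → hour 8). It runs from hour 8 to 8 + 9 = hour 17.

Working backward from the deadline:
Surface grinding has no dependents, so it just needs to finish by hour 40. Starting by 40 − 4 = hour 36 achieves that.
To finish by hour 40, coating (duration 7) must start no later than hour 33.
Heat treatment must finish in time for surface grinding (must start by hour 36, minus 2-hour gap → hour 34); coating (must start by hour 33). The tightest is hour 33, so heat treatment must start by 33 − 8 = hour 25.
Deburring feeds heat treatment (must start by hour 25); surface grinding (must start by hour 36, minus 3-hour gap → hour 33). Taking the minimum, deburring must finish by hour 25 and start by 25 − 9 = hour 16.
So deburring can start as early as hour 8 and as late as hour 16, giving 16 − 8 = 8 hours of slack.

8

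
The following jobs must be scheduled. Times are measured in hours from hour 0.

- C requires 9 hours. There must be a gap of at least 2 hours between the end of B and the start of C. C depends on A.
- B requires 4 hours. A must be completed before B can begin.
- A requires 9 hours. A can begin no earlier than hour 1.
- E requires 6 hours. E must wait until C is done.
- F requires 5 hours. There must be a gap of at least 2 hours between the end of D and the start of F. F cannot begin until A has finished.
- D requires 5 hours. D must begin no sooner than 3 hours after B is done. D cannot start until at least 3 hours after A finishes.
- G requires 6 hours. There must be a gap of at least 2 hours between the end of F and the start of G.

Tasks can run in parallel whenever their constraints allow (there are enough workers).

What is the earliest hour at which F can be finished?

29

A waits on its own release at hour 1, so it starts at hour 1 and finishes at 1 + 9 = hour 10.
After A (finishes hour 10), B can start at hour 10 and finishes at hour 14.
D cannot start until B (finishes hour 14, plus 3-hour gap → hour 17); A (finishes hour 10, plus 3-hour gap → hour 13). The controlling bound is hour 17, so D finishes at 17 + 5 = hour 22.
For F: D (finishes hour 22, plus 2-hour gap → hour 24); A (finishes hour 10). Taking the maximum gives a start of hour 24, and it finishes at 24 + 5 = hour 29.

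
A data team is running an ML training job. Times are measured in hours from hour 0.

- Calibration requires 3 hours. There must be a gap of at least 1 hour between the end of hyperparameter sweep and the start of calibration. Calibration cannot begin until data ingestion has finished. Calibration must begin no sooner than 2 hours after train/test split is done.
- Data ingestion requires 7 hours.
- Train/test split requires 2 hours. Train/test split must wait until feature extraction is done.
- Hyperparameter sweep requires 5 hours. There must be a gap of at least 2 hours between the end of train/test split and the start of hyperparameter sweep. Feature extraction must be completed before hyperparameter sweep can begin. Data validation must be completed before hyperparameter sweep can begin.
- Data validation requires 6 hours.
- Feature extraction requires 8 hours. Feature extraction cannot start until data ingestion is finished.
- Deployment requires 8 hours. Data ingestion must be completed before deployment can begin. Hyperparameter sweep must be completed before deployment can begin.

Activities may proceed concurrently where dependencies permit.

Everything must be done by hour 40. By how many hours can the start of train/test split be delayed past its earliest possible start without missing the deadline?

Data ingestion can start immediately at hour 0; it finishes at hour 7.
Feature extraction cannot begin until data ingestion (finishes hour 7). It runs from hour 7 to 7 + 8 = hour 15.
Train/test split cannot begin until feature extraction (finishes hour 15). It runs from hour 15 to 15 + 2 = hour 17.

Working backward from the deadline:
Calibration has no dependents, so it just needs to finish by hour 40. Starting by 40 − 3 = hour 37 achieves that.
To finish by hour 40, deployment (duration 8) must start no later than hour 32.
Hyperparameter sweep feeds calibration (must start by hour 37, minus 1-hour gap → hour 36); deployment (must start by hour 32). Taking the minimum, hyperparameter sweep must finish by hour 32 and start by 32 − 5 = hour 27.
Train/test split feeds hyperparameter sweep (must start by hour 27, minus 2-hour gap → hour 25); calibration (must start by hour 37, minus 2-hour gap → hour 35). Taking the minimum, train/test split must finish by hour 25 and start by 25 − 2 = hour 23.
So train/test split can start as early as hour 15 and as late as hour 23, giving 23 − 15 = 8 hours of slack.

8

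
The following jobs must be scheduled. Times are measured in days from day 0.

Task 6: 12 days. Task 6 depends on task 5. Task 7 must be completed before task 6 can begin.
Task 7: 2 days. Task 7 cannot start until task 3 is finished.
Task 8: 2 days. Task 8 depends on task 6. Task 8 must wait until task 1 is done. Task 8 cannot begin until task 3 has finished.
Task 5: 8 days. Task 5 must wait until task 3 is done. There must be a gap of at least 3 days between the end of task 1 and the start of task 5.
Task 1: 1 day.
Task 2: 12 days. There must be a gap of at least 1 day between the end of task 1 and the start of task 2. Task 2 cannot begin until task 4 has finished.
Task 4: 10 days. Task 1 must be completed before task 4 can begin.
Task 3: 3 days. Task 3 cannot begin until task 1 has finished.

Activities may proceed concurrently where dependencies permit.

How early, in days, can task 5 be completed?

12

Task 1 has no prerequisites, so it starts at day 0 and finishes at day 1.
Task 3 waits on task 1 (finishes day 1), so it starts at day 1 and finishes at 1 + 3 = day 4.
For task 5: task 3 (finishes day 4); task 1 (finishes day 1, plus 3-day gap → day 4). Taking the maximum gives a start of day 4, and it finishes at 4 + 8 = day 12.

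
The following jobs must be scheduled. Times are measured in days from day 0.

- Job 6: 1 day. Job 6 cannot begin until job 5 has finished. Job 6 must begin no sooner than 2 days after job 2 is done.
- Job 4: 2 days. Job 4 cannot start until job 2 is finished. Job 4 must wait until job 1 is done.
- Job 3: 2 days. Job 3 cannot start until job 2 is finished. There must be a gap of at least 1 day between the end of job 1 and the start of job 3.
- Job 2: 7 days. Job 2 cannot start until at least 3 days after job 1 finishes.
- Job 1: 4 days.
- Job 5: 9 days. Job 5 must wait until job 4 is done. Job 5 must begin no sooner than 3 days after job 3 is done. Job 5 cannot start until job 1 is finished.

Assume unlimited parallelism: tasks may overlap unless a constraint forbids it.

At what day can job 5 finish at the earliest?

Job 1 has no prerequisites, so it starts at day 0 and finishes at day 4.
Job 2 waits on job 1 (finishes day 4, plus 3-day gap → day 7), so it starts at day 7 and finishes at 7 + 7 = day 14.
Job 4 has to wait for job 2 (finishes day 14); job 1 (finishes day 4). The latest of these is day 14, so job 4 runs day 14 to 14 + 2 = day 16.
For job 3: job 2 (finishes day 14); job 1 (finishes day 4, plus 1-day gap → day 5). Taking the maximum gives a start of day 14, and it finishes at 14 + 2 = day 16.
Job 5 cannot start until job 4 (finishes day 16); job 3 (finishes day 16, plus 3-day gap → day 19); job 1 (finishes day 4). The controlling bound is day 19, so job 5 finishes at 19 + 9 = day 28.

28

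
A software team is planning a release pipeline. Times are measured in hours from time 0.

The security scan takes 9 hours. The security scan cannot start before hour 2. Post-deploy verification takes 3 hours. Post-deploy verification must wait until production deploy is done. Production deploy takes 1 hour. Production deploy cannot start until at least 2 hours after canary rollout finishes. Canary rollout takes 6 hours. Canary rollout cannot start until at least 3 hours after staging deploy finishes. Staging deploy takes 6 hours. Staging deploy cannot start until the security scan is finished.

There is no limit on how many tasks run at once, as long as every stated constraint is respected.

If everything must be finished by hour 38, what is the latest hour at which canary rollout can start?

26

Post-deploy verification must finish by hour 38; it takes 3 hours, so it must start by 38 − 3 = hour 35.
Production deploy feeds into post-deploy verification (must start by hour 35); so production deploy must finish by hour 35 and therefore start by hour 34.
Since production deploy (must start by hour 34, minus 2-hour gap → hour 32) depends on it, canary rollout must finish by hour 32. Backing off its 6-hour duration gives a latest start of hour 26.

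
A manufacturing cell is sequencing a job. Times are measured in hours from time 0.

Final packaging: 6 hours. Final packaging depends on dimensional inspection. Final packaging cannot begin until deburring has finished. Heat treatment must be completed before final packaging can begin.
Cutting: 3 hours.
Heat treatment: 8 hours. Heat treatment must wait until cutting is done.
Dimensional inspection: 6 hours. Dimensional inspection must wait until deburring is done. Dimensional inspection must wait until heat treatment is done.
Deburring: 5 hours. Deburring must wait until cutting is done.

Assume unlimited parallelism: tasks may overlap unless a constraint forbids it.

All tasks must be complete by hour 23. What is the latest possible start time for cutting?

0

Nothing follows final packaging; the deadline of hour 23 is its only limit. It must start by 23 − 6 = hour 17.
Dimensional inspection must finish before final packaging (must start by hour 17). With a 6-hour duration, dimensional inspection must start by 17 − 6 = hour 11.
Deburring has several dependents: dimensional inspection (must start by hour 11); final packaging (must start by hour 17). The earliest of those limits is hour 11, so deburring must start by 11 − 5 = hour 6.
Heat treatment must finish in time for dimensional inspection (must start by hour 11); final packaging (must start by hour 17). The tightest is hour 11, so heat treatment must start by 11 − 8 = hour 3.
Cutting feeds deburring (must start by hour 6); heat treatment (must start by hour 3). Taking the minimum, cutting must finish by hour 3 and start by 3 − 3 = hour 0.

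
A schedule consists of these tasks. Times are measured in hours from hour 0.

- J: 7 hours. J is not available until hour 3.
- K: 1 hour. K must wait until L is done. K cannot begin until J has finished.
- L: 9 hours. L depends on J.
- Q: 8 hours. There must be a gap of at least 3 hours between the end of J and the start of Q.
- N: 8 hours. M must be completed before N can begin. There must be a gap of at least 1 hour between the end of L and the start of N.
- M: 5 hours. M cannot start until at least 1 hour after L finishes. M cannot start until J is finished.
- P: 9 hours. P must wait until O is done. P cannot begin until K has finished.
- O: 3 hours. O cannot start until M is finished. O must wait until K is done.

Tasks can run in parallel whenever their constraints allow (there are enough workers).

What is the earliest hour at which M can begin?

After its own release at hour 3, J can start at hour 3 and finishes at hour 10.
After J (finishes hour 10), L can start at hour 10 and finishes at hour 19.
M waits on L (finishes hour 19, plus 1-hour gap → hour 20); J (finishes hour 10). The latest of these is hour 20, which is the earliest M can start.

20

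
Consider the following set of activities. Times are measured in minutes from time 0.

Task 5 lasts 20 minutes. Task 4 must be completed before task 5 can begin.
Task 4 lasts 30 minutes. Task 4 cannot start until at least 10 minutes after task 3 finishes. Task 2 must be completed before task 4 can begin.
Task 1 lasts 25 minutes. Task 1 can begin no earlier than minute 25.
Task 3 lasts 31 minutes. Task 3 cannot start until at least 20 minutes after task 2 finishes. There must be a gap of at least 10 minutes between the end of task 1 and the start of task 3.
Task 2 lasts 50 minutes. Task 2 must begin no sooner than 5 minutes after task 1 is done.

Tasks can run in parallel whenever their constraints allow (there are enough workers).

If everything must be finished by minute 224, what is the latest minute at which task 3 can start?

133

Task 5 must finish by minute 224; it takes 20 minutes, so it must start by 224 − 20 = minute 204.
Task 4 must finish before task 5 (must start by minute 204). With a 30-minute duration, task 4 must start by 204 − 30 = minute 174.
Since task 4 (must start by minute 174, minus 10-minute gap → minute 164) depends on it, task 3 must finish by minute 164. Backing off its 31-minute duration gives a latest start of minute 133.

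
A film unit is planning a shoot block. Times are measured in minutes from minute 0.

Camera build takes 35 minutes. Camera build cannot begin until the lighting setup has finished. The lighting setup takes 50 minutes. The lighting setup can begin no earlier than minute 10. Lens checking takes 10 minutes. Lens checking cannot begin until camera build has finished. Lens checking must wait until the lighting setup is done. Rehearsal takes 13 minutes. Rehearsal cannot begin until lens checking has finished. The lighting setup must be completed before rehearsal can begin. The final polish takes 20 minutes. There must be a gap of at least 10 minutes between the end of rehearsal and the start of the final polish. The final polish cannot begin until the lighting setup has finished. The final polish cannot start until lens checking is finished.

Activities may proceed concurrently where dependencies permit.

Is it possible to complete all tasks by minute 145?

After its own release at minute 10, the lighting setup can start at minute 10 and finishes at minute 60.
Camera build waits on the lighting setup (finishes minute 60), so it starts at minute 60 and finishes at 60 + 35 = minute 95.
Lens checking needs all of camera build (finishes minute 95); the lighting setup (finishes minute 60). That puts its earliest start at minute 95; it finishes at 95 + 10 = minute 105.
Rehearsal cannot start until lens checking (finishes minute 105); the lighting setup (finishes minute 60). The controlling bound is minute 105, so rehearsal finishes at 105 + 13 = minute 118.
The final polish needs all of rehearsal (finishes minute 118, plus 10-minute gap → minute 128); the lighting setup (finishes minute 60); lens checking (finishes minute 105). That puts its earliest start at minute 128; it finishes at 128 + 20 = minute 148.
The earliest everything can be done is minute 148, which is after the deadline of 145, so it is not possible.

No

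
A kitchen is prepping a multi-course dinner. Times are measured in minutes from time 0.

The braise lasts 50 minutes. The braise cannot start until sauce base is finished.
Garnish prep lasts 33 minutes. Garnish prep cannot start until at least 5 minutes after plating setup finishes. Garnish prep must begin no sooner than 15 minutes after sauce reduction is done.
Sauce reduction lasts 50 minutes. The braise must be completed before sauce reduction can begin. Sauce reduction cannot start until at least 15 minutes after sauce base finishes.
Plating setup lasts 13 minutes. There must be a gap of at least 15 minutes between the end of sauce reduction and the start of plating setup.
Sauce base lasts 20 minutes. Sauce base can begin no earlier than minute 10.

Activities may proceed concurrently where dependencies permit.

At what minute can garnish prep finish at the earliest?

196

Sauce base cannot begin until its own release at minute 10. It runs from minute 10 to 10 + 20 = minute 30.
The braise waits on sauce base (finishes minute 30), so it starts at minute 30 and finishes at 30 + 50 = minute 80.
Sauce reduction cannot start until the braise (finishes minute 80); sauce base (finishes minute 30, plus 15-minute gap → minute 45). The controlling bound is minute 80, so sauce reduction finishes at 80 + 50 = minute 130.
Plating setup waits on sauce reduction (finishes minute 130, plus 15-minute gap → minute 145), so it starts at minute 145 and finishes at 145 + 13 = minute 158.
For garnish prep: plating setup (finishes minute 158, plus 5-minute gap → minute 163); sauce reduction (finishes minute 130, plus 15-minute gap → minute 145). Taking the maximum gives a start of minute 163, and it finishes at 163 + 33 = minute 196.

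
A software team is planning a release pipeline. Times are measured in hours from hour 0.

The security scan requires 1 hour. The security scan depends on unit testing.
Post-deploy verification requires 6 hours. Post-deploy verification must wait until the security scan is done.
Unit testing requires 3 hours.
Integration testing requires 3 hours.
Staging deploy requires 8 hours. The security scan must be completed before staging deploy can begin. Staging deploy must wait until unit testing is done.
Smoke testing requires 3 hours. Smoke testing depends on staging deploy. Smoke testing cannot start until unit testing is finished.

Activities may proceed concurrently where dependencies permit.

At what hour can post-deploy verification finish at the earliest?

10

Unit testing can start immediately at hour 0; it finishes at hour 3.
The security scan cannot begin until unit testing (finishes hour 3). It runs from hour 3 to 3 + 1 = hour 4.
After the security scan (finishes hour 4), post-deploy verification can start at hour 4 and finishes at hour 10.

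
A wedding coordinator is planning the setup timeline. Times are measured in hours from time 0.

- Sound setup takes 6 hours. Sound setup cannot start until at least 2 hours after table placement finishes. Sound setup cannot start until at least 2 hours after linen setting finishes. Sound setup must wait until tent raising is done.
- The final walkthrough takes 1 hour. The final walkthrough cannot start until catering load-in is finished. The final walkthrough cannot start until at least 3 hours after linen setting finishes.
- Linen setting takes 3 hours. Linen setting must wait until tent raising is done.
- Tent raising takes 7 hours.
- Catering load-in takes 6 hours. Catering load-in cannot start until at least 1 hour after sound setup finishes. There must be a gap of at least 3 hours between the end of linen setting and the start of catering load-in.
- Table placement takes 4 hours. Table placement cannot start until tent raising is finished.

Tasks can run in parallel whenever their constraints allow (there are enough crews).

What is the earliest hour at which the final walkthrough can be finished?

27

Tent raising can start immediately at hour 0; it finishes at hour 7.
After tent raising (finishes hour 7), linen setting can start at hour 7 and finishes at hour 10.
Table placement cannot begin until tent raising (finishes hour 7). It runs from hour 7 to 7 + 4 = hour 11.
Sound setup has to wait for table placement (finishes hour 11, plus 2-hour gap → hour 13); linen setting (finishes hour 10, plus 2-hour gap → hour 12); tent raising (finishes hour 7). The latest of these is hour 13, so sound setup runs hour 13 to 13 + 6 = hour 19.
Catering load-in cannot start until sound setup (finishes hour 19, plus 1-hour gap → hour 20); linen setting (finishes hour 10, plus 3-hour gap → hour 13). The controlling bound is hour 20, so catering load-in finishes at 20 + 6 = hour 26.
For the final walkthrough: catering load-in (finishes hour 26); linen setting (finishes hour 10, plus 3-hour gap → hour 13). Taking the maximum gives a start of hour 26, and it finishes at 26 + 1 = hour 27.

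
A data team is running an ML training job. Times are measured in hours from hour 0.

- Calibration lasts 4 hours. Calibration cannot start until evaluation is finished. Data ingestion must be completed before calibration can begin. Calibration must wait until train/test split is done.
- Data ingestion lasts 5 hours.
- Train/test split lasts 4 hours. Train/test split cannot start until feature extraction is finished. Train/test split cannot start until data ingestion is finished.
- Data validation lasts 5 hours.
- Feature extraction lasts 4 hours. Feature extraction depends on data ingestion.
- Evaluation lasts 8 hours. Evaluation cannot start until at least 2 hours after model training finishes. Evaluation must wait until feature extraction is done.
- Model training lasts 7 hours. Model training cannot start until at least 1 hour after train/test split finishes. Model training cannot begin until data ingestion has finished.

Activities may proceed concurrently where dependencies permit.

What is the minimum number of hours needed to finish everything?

Nothing blocks data validation, so it runs from hour 0 to hour 5.
Data ingestion has no prerequisites, so it starts at hour 0 and finishes at hour 5.
Feature extraction waits on data ingestion (finishes hour 5), so it starts at hour 5 and finishes at 5 + 4 = hour 9.
For train/test split: feature extraction (finishes hour 9); data ingestion (finishes hour 5). Taking the maximum gives a start of hour 9, and it finishes at 9 + 4 = hour 13.
Model training needs all of train/test split (finishes hour 13, plus 1-hour gap → hour 14); data ingestion (finishes hour 5). That puts its earliest start at hour 14; it finishes at 14 + 7 = hour 21.
For evaluation: model training (finishes hour 21, plus 2-hour gap → hour 23); feature extraction (finishes hour 9). Taking the maximum gives a start of hour 23, and it finishes at 23 + 8 = hour 31.
For calibration: evaluation (finishes hour 31); data ingestion (finishes hour 5); train/test split (finishes hour 13). Taking the maximum gives a start of hour 31, and it finishes at 31 + 4 = hour 35.
All tasks are finished once the last one completes. Finish times: Data ingestion at 5, Data validation at 5, Feature extraction at 9, Train/test split at 13, Model training at 21, Evaluation at 31, Calibration at 35. The latest is hour 35.

35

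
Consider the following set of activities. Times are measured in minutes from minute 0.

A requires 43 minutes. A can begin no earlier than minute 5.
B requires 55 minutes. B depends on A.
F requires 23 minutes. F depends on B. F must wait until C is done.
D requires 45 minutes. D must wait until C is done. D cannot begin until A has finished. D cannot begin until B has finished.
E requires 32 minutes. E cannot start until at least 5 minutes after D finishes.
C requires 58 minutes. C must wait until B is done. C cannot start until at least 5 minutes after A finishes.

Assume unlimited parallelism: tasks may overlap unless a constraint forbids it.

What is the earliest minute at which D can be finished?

206

After its own release at minute 5, A can start at minute 5 and finishes at minute 48.
B cannot begin until A (finishes minute 48). It runs from minute 48 to 48 + 55 = minute 103.
C has to wait for B (finishes minute 103); A (finishes minute 48, plus 5-minute gap → minute 53). The latest of these is minute 103, so C runs minute 103 to 103 + 58 = minute 161.
D has to wait for C (finishes minute 161); A (finishes minute 48); B (finishes minute 103). The latest of these is minute 161, so D runs minute 161 to 161 + 45 = minute 206.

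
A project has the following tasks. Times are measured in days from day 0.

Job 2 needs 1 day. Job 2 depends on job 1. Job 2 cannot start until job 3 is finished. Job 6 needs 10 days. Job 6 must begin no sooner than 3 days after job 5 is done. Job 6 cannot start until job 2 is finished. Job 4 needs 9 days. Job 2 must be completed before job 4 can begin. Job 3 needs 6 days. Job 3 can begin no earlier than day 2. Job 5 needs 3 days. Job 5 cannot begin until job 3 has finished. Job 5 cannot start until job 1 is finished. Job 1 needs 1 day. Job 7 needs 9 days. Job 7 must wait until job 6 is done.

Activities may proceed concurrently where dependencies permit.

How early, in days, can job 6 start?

14

Job 3 cannot begin until its own release at day 2. It runs from day 2 to 2 + 6 = day 8.
Nothing blocks job 1, so it runs from day 0 to day 1.
Job 5 has to wait for job 3 (finishes day 8); job 1 (finishes day 1). The latest of these is day 8, so job 5 runs day 8 to 8 + 3 = day 11.
Job 2 has to wait for job 1 (finishes day 1); job 3 (finishes day 8). The latest of these is day 8, so job 2 runs day 8 to 8 + 1 = day 9.
Job 6 waits on job 5 (finishes day 11, plus 3-day gap → day 14); job 2 (finishes day 9). The latest of these is day 14, which is the earliest job 6 can start.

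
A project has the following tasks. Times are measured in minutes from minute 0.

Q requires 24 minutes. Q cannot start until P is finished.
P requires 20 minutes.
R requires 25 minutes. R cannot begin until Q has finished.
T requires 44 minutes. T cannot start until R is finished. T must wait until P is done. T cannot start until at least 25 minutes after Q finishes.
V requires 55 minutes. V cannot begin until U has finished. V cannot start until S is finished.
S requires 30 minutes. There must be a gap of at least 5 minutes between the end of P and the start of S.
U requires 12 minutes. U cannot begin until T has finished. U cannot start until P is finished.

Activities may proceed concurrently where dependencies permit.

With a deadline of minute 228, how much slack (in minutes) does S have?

P can start immediately at minute 0; it finishes at minute 20.
S cannot begin until P (finishes minute 20, plus 5-minute gap → minute 25). It runs from minute 25 to 25 + 30 = minute 55.

Working backward from the deadline:
To finish by minute 228, V (duration 55) must start no later than minute 173.
S feeds into V (must start by minute 173); so S must finish by minute 173 and therefore start by minute 143.
So S can start as early as minute 25 and as late as minute 143, giving 143 − 25 = 118 minutes of slack.

118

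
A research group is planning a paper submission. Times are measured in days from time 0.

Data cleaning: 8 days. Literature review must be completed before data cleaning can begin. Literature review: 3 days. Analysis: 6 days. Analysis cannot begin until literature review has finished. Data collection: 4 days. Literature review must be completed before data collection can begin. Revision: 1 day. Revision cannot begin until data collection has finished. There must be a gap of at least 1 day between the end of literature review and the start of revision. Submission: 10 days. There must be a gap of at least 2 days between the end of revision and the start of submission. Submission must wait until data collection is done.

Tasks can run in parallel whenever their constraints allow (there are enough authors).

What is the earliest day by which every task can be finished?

20

Literature review can start immediately at day 0; it finishes at day 3.
Analysis cannot begin until literature review (finishes day 3). It runs from day 3 to 3 + 6 = day 9.
After literature review (finishes day 3), data cleaning can start at day 3 and finishes at day 11.
Data collection waits on literature review (finishes day 3), so it starts at day 3 and finishes at 3 + 4 = day 7.
Revision cannot start until data collection (finishes day 7); literature review (finishes day 3, plus 1-day gap → day 4). The controlling bound is day 7, so revision finishes at 7 + 1 = day 8.
Submission needs all of revision (finishes day 8, plus 2-day gap → day 10); data collection (finishes day 7). That puts its earliest start at day 10; it finishes at 10 + 10 = day 20.
All tasks are finished once the last one completes. Finish times: Literature review at 3, Data collection at 7, Data cleaning at 11, Analysis at 9, Revision at 8, Submission at 20. The latest is day 20.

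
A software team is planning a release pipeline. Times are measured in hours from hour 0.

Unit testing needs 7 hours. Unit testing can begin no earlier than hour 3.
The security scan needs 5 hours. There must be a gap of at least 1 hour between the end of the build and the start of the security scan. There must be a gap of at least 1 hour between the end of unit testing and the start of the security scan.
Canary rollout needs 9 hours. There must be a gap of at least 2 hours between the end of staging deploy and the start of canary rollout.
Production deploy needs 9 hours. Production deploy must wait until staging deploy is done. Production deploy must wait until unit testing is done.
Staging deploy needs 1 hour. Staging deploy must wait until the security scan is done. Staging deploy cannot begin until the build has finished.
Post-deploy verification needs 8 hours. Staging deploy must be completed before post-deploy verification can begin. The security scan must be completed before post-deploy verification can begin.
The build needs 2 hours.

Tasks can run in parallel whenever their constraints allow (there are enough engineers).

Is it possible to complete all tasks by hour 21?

Unit testing waits on its own release at hour 3, so it starts at hour 3 and finishes at 3 + 7 = hour 10.
The build has no prerequisites, so it starts at hour 0 and finishes at hour 2.
The security scan has to wait for the build (finishes hour 2, plus 1-hour gap → hour 3); unit testing (finishes hour 10, plus 1-hour gap → hour 11). The latest of these is hour 11, so the security scan runs hour 11 to 11 + 5 = hour 16.
Staging deploy cannot start until the security scan (finishes hour 16); the build (finishes hour 2). The controlling bound is hour 16, so staging deploy finishes at 16 + 1 = hour 17.
Post-deploy verification needs all of staging deploy (finishes hour 17); the security scan (finishes hour 16). That puts its earliest start at hour 17; it finishes at 17 + 8 = hour 25.
Production deploy needs all of staging deploy (finishes hour 17); unit testing (finishes hour 10). That puts its earliest start at hour 17; it finishes at 17 + 9 = hour 26.
Canary rollout waits on staging deploy (finishes hour 17, plus 2-hour gap → hour 19), so it starts at hour 19 and finishes at 19 + 9 = hour 28.
The earliest everything can be done is hour 28, which is after the deadline of 21, so it is not possible.

No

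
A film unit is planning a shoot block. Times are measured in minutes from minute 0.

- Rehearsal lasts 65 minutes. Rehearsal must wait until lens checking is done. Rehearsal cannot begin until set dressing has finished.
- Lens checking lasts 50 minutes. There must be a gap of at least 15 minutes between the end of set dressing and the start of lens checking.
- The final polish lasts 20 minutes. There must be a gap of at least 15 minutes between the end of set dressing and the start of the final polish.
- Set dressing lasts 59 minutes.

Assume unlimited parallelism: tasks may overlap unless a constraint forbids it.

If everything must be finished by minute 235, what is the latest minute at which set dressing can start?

46

Rehearsal has no dependents, so it just needs to finish by minute 235. Starting by 235 − 65 = minute 170 achieves that.
Lens checking feeds into rehearsal (must start by minute 170); so lens checking must finish by minute 170 and therefore start by minute 120.
The final polish must finish by minute 235; it takes 20 minutes, so it must start by 235 − 20 = minute 215.
Set dressing must finish in time for lens checking (must start by minute 120, minus 15-minute gap → minute 105); rehearsal (must start by minute 170); the final polish (must start by minute 215, minus 15-minute gap → minute 200). The tightest is minute 105, so set dressing must start by 105 − 59 = minute 46.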